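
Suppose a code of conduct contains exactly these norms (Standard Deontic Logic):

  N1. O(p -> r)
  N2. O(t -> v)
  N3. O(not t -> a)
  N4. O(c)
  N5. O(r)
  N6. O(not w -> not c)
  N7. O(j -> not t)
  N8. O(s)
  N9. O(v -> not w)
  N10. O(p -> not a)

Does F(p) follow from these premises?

Premise 4 states O(c) outright.
Premise 6, O(not w -> not c), contraposes to O(c -> w); with O(c) we get O(w).
Premise 9, O(v -> not w), contraposes to O(w -> not v); with O(w) we get O(not v).
The contrapositive of premise 2 (O(t -> v)) is O(not v -> not t), and O(not v) is already established, so O(not t).
With premise 3, O(not t -> a), the K-axiom yields O(a).
Premise 10 is O(p -> not a); contrapositively O(a -> not p). Since O(a) holds, K gives O(not p).
Premises 1, 5, 7, 8 do not contribute to this derivation.
So O(not p) holds, i.e. F(p). The claim follows.

Yes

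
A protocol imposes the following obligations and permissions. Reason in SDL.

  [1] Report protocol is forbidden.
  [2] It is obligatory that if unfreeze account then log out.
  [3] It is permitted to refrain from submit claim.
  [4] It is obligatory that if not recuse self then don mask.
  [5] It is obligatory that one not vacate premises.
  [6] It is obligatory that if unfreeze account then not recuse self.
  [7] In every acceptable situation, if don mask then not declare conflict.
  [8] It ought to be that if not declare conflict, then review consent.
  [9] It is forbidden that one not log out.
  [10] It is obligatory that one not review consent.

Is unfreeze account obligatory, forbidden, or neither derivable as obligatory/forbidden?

Premise 10 gives O(¬review_consent).
Premise 8 is O(¬declare_conflict → review_consent); contrapositively O(¬review_consent → declare_conflict). Since O(¬review_consent) holds, K gives O(declare_conflict).
The contrapositive of premise 7 (O(don_mask → ¬declare_conflict)) is O(declare_conflict → ¬don_mask), and O(declare_conflict) is already established, so O(¬don_mask).
Premise 4, O(¬recuse_self → don_mask), contraposes to O(¬don_mask → recuse_self); with O(¬don_mask) we get O(recuse_self).
Premise 6 is O(unfreeze_account → ¬recuse_self); contrapositively O(recuse_self → ¬unfreeze_account). Since O(recuse_self) holds, K gives O(¬unfreeze_account).
Premises 1, 2, 3, 5, 9 do not contribute to this derivation.
Thus O(¬unfreeze_account), which is F(unfreeze_account): unfreeze_account is forbidden.

Forbidden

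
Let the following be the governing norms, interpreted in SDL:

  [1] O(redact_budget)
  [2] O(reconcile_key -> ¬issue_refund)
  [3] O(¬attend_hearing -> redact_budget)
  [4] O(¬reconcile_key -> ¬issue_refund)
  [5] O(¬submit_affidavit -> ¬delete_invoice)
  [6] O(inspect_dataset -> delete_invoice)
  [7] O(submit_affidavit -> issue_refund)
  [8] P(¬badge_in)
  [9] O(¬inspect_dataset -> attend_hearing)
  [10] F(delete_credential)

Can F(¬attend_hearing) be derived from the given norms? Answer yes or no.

Premises 2 and 4 are O(reconcile_key -> ¬issue_refund) and O(¬reconcile_key -> ¬issue_refund); every ideal world satisfies reconcile_key or ¬reconcile_key, so in either case ¬issue_refund holds — hence O(¬issue_refund).
The contrapositive of premise 7 (O(submit_affidavit -> issue_refund)) is O(¬issue_refund -> ¬submit_affidavit), and O(¬issue_refund) is already established, so O(¬submit_affidavit).
From O(¬submit_affidavit) and premise 5, O(¬submit_affidavit -> ¬delete_invoice), we obtain O(¬delete_invoice).
Premise 6, O(inspect_dataset -> delete_invoice), contraposes to O(¬delete_invoice -> ¬inspect_dataset); with O(¬delete_invoice) we get O(¬inspect_dataset).
Applying K to premise 9 (O(¬inspect_dataset -> attend_hearing)) and O(¬inspect_dataset) yields O(attend_hearing).
Premises 1, 3, 8, 10 do not contribute to this derivation.
So O(attend_hearing) holds, i.e. F(¬attend_hearing). The claim follows.

Yes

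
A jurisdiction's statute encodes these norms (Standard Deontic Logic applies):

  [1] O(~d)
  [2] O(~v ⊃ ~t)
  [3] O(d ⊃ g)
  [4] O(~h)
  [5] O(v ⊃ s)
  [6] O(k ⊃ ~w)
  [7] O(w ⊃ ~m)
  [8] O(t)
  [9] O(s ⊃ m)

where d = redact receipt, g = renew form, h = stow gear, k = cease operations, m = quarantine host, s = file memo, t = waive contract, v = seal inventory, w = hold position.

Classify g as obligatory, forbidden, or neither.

Neither

Premise 3 is O(d ⊃ g), but O(d) is not derivable from the premises, so it does not yield O(g).
No premise or chain of K-axiom applications forces O(g), and none forces O(~g). So g is neither obligatory nor forbidden under these norms.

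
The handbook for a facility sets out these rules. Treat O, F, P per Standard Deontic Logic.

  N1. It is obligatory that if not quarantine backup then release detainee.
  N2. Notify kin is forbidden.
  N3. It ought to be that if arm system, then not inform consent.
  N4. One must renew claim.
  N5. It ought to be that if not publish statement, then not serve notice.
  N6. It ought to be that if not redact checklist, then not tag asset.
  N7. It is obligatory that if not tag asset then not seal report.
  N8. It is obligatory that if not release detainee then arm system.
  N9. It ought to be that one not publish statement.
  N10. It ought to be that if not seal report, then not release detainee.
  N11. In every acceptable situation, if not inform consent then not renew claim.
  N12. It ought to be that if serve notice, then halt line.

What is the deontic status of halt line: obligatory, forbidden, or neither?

Neither

Premise 12 is O(serve_notice → halt_line), but O(serve_notice) is not derivable from the premises, so it does not yield O(halt_line).
No premise or chain of K-axiom applications forces O(halt_line), and none forces O(¬halt_line). So halt_line is neither obligatory nor forbidden under these norms.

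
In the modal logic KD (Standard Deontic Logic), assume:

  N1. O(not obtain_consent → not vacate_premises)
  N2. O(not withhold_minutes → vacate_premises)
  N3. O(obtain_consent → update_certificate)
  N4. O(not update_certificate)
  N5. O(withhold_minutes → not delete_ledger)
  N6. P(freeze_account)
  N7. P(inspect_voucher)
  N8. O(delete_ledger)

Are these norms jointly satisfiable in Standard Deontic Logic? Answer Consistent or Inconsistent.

Inconsistent

From premise 8 we have O(delete_ledger).
Premise 5 is O(withhold_minutes → not delete_ledger); contrapositively O(delete_ledger → not withhold_minutes). Since O(delete_ledger) holds, K gives O(not withhold_minutes).
Premise 2 is O(not withhold_minutes → vacate_premises); since O(not withhold_minutes), deontic closure gives O(vacate_premises).
Premise 1 is O(not obtain_consent → not vacate_premises); contrapositively O(vacate_premises → obtain_consent). Since O(vacate_premises) holds, K gives O(obtain_consent).
With premise 3, O(obtain_consent → update_certificate), the K-axiom yields O(update_certificate).
However, premise 4 gives O(not update_certificate).
We now have both O(update_certificate) and O(not update_certificate) — update_certificate is simultaneously obligatory and forbidden, violating the D-axiom.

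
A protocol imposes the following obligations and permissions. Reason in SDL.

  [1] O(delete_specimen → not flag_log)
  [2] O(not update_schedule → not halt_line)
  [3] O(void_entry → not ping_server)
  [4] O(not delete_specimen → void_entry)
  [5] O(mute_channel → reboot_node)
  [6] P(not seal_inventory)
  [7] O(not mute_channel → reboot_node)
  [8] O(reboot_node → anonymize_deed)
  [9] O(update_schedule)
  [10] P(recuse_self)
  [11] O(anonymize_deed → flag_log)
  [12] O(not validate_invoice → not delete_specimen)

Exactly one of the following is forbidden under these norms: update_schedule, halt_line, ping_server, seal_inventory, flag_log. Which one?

Premises 5 and 7 are O(mute_channel → reboot_node) and O(not mute_channel → reboot_node); every ideal world satisfies mute_channel or not mute_channel, so in either case reboot_node holds — hence O(reboot_node).
With premise 8, O(reboot_node → anonymize_deed), the K-axiom yields O(anonymize_deed).
From O(anonymize_deed) and premise 11, O(anonymize_deed → flag_log), we obtain O(flag_log).
The contrapositive of premise 1 (O(delete_specimen → not flag_log)) is O(flag_log → not delete_specimen), and O(flag_log) is already established, so O(not delete_specimen).
Applying K to premise 4 (O(not delete_specimen → void_entry)) and O(not delete_specimen) yields O(void_entry).
Premise 3 is O(void_entry → not ping_server); since O(void_entry), deontic closure gives O(not ping_server).
So O(not ping_server) holds, i.e. ping_server is forbidden. None of the other listed options is forbidden under the premises.

ping_server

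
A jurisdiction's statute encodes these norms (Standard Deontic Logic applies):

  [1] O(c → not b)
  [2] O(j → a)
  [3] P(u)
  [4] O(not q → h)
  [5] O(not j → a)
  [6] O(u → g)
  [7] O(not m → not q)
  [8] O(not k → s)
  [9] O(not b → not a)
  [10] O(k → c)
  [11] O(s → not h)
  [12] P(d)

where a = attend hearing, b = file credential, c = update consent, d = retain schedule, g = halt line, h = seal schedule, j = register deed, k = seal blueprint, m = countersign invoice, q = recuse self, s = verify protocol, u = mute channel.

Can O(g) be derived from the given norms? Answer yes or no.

No

Premise 6 is O(u → g), but O(u) is not derivable from the premises (the permission P(u) asserts only not O(not u), not O(u)), so it does not yield O(g).
No other premise forces O(g). An ideal world satisfying every premise can still have g false, so O(g) is not derivable.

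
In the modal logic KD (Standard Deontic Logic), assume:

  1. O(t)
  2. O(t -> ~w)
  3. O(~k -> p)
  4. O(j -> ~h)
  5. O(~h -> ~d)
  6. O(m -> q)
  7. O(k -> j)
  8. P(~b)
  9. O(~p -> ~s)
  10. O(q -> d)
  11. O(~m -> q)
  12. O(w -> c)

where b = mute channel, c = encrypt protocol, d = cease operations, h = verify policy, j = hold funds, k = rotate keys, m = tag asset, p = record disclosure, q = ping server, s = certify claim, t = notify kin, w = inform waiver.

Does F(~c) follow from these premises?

No

Premise 12 is O(w -> c), but O(w) is not derivable from the premises, so it does not yield O(c).
No other premise forces O(c). An ideal world satisfying every premise can still have ~c true, so F(~c) is not derivable.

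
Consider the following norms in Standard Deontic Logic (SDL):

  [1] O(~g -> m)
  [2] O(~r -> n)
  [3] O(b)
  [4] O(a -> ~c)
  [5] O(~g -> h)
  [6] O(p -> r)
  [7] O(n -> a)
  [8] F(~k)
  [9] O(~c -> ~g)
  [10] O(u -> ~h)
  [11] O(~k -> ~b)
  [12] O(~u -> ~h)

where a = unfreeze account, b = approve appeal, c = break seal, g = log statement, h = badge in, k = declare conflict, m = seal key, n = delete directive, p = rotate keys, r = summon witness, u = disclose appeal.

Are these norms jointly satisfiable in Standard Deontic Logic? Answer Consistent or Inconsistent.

Consistent

Premise 11 is O(~k -> ~b), but O(~k) is not derivable from the premises, so it does not yield O(~b).
So O(~b) is not derivable, and the apparent clash with O(b) does not arise.
A world satisfying every obligation exists (e.g. a=false, b=true, c=true, g=true, h=false, k=true, m=false, n=false, p=false, r=true, u=false); no atom is both obligatory and forbidden, so the set is consistent.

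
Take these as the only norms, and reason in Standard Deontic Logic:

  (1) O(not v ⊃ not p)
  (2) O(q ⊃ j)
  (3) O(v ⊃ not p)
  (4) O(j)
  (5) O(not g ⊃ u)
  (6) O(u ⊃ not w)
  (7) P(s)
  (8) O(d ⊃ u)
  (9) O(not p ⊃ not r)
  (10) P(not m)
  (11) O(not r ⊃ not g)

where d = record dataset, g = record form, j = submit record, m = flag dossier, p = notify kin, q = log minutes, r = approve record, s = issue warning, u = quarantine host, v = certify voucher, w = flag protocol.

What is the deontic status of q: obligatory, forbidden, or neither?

Premise 2 is O(q ⊃ j); even if O(j) held, inferring O(q) would be affirming the consequent — invalid.
No premise or chain of K-axiom applications forces O(q), and none forces O(not q). So q is neither obligatory nor forbidden under these norms.

Neither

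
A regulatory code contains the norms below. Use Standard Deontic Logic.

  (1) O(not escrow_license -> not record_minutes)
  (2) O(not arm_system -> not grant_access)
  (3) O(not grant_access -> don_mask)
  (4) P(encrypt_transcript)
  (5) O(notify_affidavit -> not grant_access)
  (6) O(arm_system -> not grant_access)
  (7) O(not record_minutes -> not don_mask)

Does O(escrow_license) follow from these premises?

Yes

By case analysis on arm_system: premise 6 gives O(arm_system -> not grant_access) and premise 2 gives O(not arm_system -> not grant_access), so O(not grant_access) either way.
From O(not grant_access) and premise 3, O(not grant_access -> don_mask), we obtain O(don_mask).
Premise 7, O(not record_minutes -> not don_mask), contraposes to O(don_mask -> record_minutes); with O(don_mask) we get O(record_minutes).
The contrapositive of premise 1 (O(not escrow_license -> not record_minutes)) is O(record_minutes -> escrow_license), and O(record_minutes) is already established, so O(escrow_license).
Premises 4, 5 do not contribute to this derivation.
So O(escrow_license) follows.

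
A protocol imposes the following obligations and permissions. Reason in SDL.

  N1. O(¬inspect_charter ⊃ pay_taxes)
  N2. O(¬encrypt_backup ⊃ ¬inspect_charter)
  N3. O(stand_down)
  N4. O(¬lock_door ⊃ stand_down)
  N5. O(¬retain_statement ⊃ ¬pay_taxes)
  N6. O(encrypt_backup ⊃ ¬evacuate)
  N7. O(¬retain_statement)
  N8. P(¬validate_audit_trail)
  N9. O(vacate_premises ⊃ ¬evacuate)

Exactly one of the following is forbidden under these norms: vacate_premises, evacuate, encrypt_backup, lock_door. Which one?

evacuate

From premise 7 we have O(¬retain_statement).
Applying K to premise 5 (O(¬retain_statement ⊃ ¬pay_taxes)) and O(¬retain_statement) yields O(¬pay_taxes).
Premise 1, O(¬inspect_charter ⊃ pay_taxes), contraposes to O(¬pay_taxes ⊃ inspect_charter); with O(¬pay_taxes) we get O(inspect_charter).
Premise 2 is O(¬encrypt_backup ⊃ ¬inspect_charter); contrapositively O(inspect_charter ⊃ encrypt_backup). Since O(inspect_charter) holds, K gives O(encrypt_backup).
With premise 6, O(encrypt_backup ⊃ ¬evacuate), the K-axiom yields O(¬evacuate).
So O(¬evacuate) holds, i.e. evacuate is forbidden. None of the other listed options is forbidden under the premises.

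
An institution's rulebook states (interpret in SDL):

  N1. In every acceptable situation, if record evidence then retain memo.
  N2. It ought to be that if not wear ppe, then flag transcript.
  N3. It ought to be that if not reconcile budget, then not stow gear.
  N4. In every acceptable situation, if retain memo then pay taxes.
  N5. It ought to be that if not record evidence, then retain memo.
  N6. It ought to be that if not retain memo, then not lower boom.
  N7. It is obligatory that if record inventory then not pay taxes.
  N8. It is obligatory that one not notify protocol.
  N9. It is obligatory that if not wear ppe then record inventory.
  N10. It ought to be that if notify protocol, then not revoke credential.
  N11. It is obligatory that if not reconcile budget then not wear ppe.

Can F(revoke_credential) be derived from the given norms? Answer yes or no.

No

Premise 10 is O(notify_protocol → ¬revoke_credential), but O(notify_protocol) is not derivable from the premises, so it does not yield O(¬revoke_credential).
No other premise forces O(¬revoke_credential). An ideal world satisfying every premise can still have revoke_credential true, so F(revoke_credential) is not derivable.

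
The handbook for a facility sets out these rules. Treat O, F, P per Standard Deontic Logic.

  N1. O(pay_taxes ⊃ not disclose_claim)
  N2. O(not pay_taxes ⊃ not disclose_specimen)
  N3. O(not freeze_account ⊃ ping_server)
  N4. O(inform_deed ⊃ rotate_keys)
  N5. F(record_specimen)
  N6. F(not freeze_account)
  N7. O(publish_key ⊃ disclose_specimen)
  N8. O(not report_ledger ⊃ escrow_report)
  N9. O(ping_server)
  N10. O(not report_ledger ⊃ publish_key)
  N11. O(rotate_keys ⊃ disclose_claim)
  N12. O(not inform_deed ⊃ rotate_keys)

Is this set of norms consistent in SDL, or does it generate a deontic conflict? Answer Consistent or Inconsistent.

Premise 3 is O(not freeze_account ⊃ ping_server); even if O(ping_server) held, inferring O(not freeze_account) would be affirming the consequent — invalid.
So O(not freeze_account) is not derivable, and the apparent clash with O(freeze_account) does not arise.
A world satisfying every obligation exists (e.g. disclose_claim=true, disclose_specimen=false, escrow_report=false, freeze_account=true, inform_deed=false, pay_taxes=false, ping_server=true, publish_key=false, record_specimen=false, report_ledger=true, rotate_keys=true); no atom is both obligatory and forbidden, so the set is consistent.

Consistent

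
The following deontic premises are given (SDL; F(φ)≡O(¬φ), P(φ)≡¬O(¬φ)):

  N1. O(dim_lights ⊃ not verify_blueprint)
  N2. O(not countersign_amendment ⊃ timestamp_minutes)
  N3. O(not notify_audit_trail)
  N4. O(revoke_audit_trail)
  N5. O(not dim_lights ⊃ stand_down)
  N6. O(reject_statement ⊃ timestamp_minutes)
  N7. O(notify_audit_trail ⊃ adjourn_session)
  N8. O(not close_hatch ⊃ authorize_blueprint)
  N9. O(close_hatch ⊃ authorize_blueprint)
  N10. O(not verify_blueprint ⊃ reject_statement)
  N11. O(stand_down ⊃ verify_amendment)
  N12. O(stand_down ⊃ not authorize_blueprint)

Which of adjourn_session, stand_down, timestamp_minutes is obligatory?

By case analysis on close_hatch: premise 9 gives O(close_hatch ⊃ authorize_blueprint) and premise 8 gives O(not close_hatch ⊃ authorize_blueprint), so O(authorize_blueprint) either way.
Premise 12 is O(stand_down ⊃ not authorize_blueprint); contrapositively O(authorize_blueprint ⊃ not stand_down). Since O(authorize_blueprint) holds, K gives O(not stand_down).
Premise 5 is O(not dim_lights ⊃ stand_down); contrapositively O(not stand_down ⊃ dim_lights). Since O(not stand_down) holds, K gives O(dim_lights).
From O(dim_lights) and premise 1, O(dim_lights ⊃ not verify_blueprint), we obtain O(not verify_blueprint).
With premise 10, O(not verify_blueprint ⊃ reject_statement), the K-axiom yields O(reject_statement).
Premise 6 is O(reject_statement ⊃ timestamp_minutes); since O(reject_statement), deontic closure gives O(timestamp_minutes).
So O(timestamp_minutes) holds — timestamp_minutes is obligatory. None of the other listed options is made obligatory by any chain of premises.

timestamp_minutes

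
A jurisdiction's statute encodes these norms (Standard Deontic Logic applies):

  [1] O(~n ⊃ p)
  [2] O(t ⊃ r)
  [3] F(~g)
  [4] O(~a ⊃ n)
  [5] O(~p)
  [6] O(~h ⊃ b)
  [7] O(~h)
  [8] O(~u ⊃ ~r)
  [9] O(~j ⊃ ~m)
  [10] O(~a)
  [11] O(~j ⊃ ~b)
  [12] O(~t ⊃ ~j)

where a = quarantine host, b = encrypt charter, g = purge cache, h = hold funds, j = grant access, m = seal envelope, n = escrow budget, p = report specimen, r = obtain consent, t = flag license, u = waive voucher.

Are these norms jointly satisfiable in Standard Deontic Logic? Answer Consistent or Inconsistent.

Consistent

Premise 1 is O(~n ⊃ p), but O(~n) is not derivable from the premises, so it does not yield O(p).
So O(p) is not derivable, and the apparent clash with O(~p) does not arise.
A world satisfying every obligation exists (e.g. a=false, b=true, g=true, h=false, j=true, m=false, n=true, p=false, r=true, t=true, u=true); no atom is both obligatory and forbidden, so the set is consistent.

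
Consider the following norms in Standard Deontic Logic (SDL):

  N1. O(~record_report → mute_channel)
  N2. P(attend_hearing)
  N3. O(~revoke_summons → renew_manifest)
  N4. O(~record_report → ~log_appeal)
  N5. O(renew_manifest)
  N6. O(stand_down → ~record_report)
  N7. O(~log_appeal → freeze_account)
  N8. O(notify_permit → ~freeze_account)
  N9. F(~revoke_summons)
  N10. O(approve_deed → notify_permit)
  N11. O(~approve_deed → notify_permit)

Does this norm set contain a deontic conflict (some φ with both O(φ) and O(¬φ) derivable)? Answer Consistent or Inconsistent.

Premise 3 is O(~revoke_summons → renew_manifest); even if O(renew_manifest) held, inferring O(~revoke_summons) would be affirming the consequent — invalid.
So O(~revoke_summons) is not derivable, and the apparent clash with O(revoke_summons) does not arise.
A world satisfying every obligation exists (e.g. approve_deed=false, attend_hearing=false, freeze_account=false, log_appeal=true, mute_channel=false, notify_permit=true, record_report=true, renew_manifest=true, revoke_summons=true, stand_down=false); no atom is both obligatory and forbidden, so the set is consistent.

Consistent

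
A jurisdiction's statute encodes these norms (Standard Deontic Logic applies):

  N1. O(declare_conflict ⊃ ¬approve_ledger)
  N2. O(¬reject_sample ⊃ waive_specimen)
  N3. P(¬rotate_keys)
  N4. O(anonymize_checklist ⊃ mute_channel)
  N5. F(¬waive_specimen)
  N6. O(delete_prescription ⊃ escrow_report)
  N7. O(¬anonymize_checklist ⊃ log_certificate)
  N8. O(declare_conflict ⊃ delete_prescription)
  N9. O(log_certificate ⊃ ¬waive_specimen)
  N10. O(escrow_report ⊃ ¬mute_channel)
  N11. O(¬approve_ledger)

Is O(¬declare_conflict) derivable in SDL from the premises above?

Yes

Premise 5, F(¬waive_specimen), is equivalent to O(waive_specimen).
Premise 9, O(log_certificate ⊃ ¬waive_specimen), contraposes to O(waive_specimen ⊃ ¬log_certificate); with O(waive_specimen) we get O(¬log_certificate).
Premise 7, O(¬anonymize_checklist ⊃ log_certificate), contraposes to O(¬log_certificate ⊃ anonymize_checklist); with O(¬log_certificate) we get O(anonymize_checklist).
Applying K to premise 4 (O(anonymize_checklist ⊃ mute_channel)) and O(anonymize_checklist) yields O(mute_channel).
Premise 10, O(escrow_report ⊃ ¬mute_channel), contraposes to O(mute_channel ⊃ ¬escrow_report); with O(mute_channel) we get O(¬escrow_report).
Premise 6, O(delete_prescription ⊃ escrow_report), contraposes to O(¬escrow_report ⊃ ¬delete_prescription); with O(¬escrow_report) we get O(¬delete_prescription).
Premise 8, O(declare_conflict ⊃ delete_prescription), contraposes to O(¬delete_prescription ⊃ ¬declare_conflict); with O(¬delete_prescription) we get O(¬declare_conflict).
Premises 1, 2, 3, 11 do not contribute to this derivation.
So O(¬declare_conflict) follows.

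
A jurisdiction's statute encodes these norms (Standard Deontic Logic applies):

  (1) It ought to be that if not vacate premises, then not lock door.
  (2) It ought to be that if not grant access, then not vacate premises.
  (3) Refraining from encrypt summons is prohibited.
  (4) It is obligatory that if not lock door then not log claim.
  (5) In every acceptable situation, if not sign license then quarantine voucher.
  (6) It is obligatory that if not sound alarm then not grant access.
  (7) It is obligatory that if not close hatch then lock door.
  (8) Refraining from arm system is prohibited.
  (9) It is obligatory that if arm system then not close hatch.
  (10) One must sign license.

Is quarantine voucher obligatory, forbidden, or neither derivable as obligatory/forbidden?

Neither

Premise 5 is O(¬sign_license → quarantine_voucher), but O(¬sign_license) is not derivable from the premises, so it does not yield O(quarantine_voucher).
No premise or chain of K-axiom applications forces O(quarantine_voucher), and none forces O(¬quarantine_voucher). So quarantine_voucher is neither obligatory nor forbidden under these norms.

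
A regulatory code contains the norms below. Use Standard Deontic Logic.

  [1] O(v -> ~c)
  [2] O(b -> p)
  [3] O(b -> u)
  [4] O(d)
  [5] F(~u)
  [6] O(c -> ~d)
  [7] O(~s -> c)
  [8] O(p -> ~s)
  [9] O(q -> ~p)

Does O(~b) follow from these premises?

From premise 4 we have O(d).
Premise 6, O(c -> ~d), contraposes to O(d -> ~c); with O(d) we get O(~c).
The contrapositive of premise 7 (O(~s -> c)) is O(~c -> s), and O(~c) is already established, so O(s).
Premise 8, O(p -> ~s), contraposes to O(s -> ~p); with O(s) we get O(~p).
The contrapositive of premise 2 (O(b -> p)) is O(~p -> ~b), and O(~p) is already established, so O(~b).
Premises 1, 3, 5, 9 do not contribute to this derivation.
So O(~b) follows.

Yes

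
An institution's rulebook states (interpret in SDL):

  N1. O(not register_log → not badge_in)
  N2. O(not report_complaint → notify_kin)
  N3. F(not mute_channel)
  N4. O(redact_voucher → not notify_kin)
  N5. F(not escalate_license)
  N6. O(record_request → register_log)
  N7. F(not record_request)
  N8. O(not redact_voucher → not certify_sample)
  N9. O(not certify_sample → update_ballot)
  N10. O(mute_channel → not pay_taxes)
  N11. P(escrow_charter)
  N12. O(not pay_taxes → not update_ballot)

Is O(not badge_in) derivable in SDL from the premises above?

No

Premise 1 is O(not register_log → not badge_in), but O(not register_log) is not derivable from the premises, so it does not yield O(not badge_in).
No other premise forces O(not badge_in). An ideal world satisfying every premise can still have not badge_in false, so O(not badge_in) is not derivable.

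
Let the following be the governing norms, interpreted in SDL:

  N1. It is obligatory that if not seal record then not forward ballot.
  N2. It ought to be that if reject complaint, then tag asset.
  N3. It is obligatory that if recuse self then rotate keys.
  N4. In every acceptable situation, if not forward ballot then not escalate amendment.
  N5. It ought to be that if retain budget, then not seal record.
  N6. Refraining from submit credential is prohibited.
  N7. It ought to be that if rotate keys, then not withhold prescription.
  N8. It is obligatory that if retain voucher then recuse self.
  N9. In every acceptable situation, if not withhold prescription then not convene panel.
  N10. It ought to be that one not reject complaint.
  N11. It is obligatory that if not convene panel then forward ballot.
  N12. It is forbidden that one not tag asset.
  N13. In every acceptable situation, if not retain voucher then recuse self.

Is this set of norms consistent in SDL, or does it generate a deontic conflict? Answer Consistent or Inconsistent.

Consistent

Premise 2 is O(reject_complaint → tag_asset); even if O(tag_asset) held, inferring O(reject_complaint) would be affirming the consequent — invalid.
So O(reject_complaint) is not derivable, and the apparent clash with O(¬reject_complaint) does not arise.
A world satisfying every obligation exists (e.g. convene_panel=false, escalate_amendment=false, forward_ballot=true, recuse_self=true, reject_complaint=false, retain_budget=false, retain_voucher=false, rotate_keys=true, seal_record=true, submit_credential=true, tag_asset=true, withhold_prescription=false); no atom is both obligatory and forbidden, so the set is consistent.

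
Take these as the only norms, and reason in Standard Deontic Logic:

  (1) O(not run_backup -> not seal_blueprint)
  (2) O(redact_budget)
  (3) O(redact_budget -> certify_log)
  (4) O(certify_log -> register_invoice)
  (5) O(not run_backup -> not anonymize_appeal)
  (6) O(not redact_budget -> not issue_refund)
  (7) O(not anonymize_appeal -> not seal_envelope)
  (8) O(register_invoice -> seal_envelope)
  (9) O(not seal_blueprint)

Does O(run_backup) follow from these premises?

Premise 2 states O(redact_budget) outright.
Applying K to premise 3 (O(redact_budget -> certify_log)) and O(redact_budget) yields O(certify_log).
From O(certify_log) and premise 4, O(certify_log -> register_invoice), we obtain O(register_invoice).
Premise 8 is O(register_invoice -> seal_envelope); since O(register_invoice), deontic closure gives O(seal_envelope).
Premise 7 is O(not anonymize_appeal -> not seal_envelope); contrapositively O(seal_envelope -> anonymize_appeal). Since O(seal_envelope) holds, K gives O(anonymize_appeal).
The contrapositive of premise 5 (O(not run_backup -> not anonymize_appeal)) is O(anonymize_appeal -> run_backup), and O(anonymize_appeal) is already established, so O(run_backup).
Premises 1, 6, 9 do not contribute to this derivation.
So O(run_backup) follows.

Yes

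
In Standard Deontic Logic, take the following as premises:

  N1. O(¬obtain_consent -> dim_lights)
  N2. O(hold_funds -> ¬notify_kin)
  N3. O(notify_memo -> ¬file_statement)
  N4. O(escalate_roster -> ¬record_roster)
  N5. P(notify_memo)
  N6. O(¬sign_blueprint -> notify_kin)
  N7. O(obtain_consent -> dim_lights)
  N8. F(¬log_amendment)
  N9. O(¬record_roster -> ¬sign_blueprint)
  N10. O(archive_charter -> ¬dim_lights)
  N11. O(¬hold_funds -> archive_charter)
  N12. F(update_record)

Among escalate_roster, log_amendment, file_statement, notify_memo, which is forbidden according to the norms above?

By case analysis on obtain_consent: premise 7 gives O(obtain_consent -> dim_lights) and premise 1 gives O(¬obtain_consent -> dim_lights), so O(dim_lights) either way.
The contrapositive of premise 10 (O(archive_charter -> ¬dim_lights)) is O(dim_lights -> ¬archive_charter), and O(dim_lights) is already established, so O(¬archive_charter).
Premise 11, O(¬hold_funds -> archive_charter), contraposes to O(¬archive_charter -> hold_funds); with O(¬archive_charter) we get O(hold_funds).
Premise 2 is O(hold_funds -> ¬notify_kin); since O(hold_funds), deontic closure gives O(¬notify_kin).
Premise 6, O(¬sign_blueprint -> notify_kin), contraposes to O(¬notify_kin -> sign_blueprint); with O(¬notify_kin) we get O(sign_blueprint).
Premise 9 is O(¬record_roster -> ¬sign_blueprint); contrapositively O(sign_blueprint -> record_roster). Since O(sign_blueprint) holds, K gives O(record_roster).
The contrapositive of premise 4 (O(escalate_roster -> ¬record_roster)) is O(record_roster -> ¬escalate_roster), and O(record_roster) is already established, so O(¬escalate_roster).
So O(¬escalate_roster) holds, i.e. escalate_roster is forbidden. None of the other listed options is forbidden under the premises.

escalate_roster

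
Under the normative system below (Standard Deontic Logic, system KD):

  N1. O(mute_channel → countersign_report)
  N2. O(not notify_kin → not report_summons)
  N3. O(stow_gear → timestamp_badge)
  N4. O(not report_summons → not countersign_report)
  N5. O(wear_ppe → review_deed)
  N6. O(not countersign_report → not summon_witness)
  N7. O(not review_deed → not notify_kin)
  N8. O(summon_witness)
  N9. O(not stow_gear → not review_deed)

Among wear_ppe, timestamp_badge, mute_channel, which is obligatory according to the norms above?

timestamp_badge

Premise 8 states O(summon_witness) outright.
Premise 6 is O(not countersign_report → not summon_witness); contrapositively O(summon_witness → countersign_report). Since O(summon_witness) holds, K gives O(countersign_report).
Premise 4, O(not report_summons → not countersign_report), contraposes to O(countersign_report → report_summons); with O(countersign_report) we get O(report_summons).
Premise 2, O(not notify_kin → not report_summons), contraposes to O(report_summons → notify_kin); with O(report_summons) we get O(notify_kin).
Premise 7 is O(not review_deed → not notify_kin); contrapositively O(notify_kin → review_deed). Since O(notify_kin) holds, K gives O(review_deed).
Premise 9 is O(not stow_gear → not review_deed); contrapositively O(review_deed → stow_gear). Since O(review_deed) holds, K gives O(stow_gear).
Premise 3 is O(stow_gear → timestamp_badge); since O(stow_gear), deontic closure gives O(timestamp_badge).
So O(timestamp_badge) holds — timestamp_badge is obligatory. None of the other listed options is made obligatory by any chain of premises.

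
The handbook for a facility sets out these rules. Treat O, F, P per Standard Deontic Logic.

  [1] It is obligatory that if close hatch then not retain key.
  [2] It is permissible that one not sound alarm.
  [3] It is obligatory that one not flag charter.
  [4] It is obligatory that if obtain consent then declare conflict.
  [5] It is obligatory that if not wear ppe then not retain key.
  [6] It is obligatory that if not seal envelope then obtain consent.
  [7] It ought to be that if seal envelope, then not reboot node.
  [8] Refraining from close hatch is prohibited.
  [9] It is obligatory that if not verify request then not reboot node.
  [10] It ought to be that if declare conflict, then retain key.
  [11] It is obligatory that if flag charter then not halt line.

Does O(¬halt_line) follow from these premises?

No

Premise 11 is O(flag_charter → ¬halt_line), but O(flag_charter) is not derivable from the premises, so it does not yield O(¬halt_line).
No other premise forces O(¬halt_line). An ideal world satisfying every premise can still have ¬halt_line false, so O(¬halt_line) is not derivable.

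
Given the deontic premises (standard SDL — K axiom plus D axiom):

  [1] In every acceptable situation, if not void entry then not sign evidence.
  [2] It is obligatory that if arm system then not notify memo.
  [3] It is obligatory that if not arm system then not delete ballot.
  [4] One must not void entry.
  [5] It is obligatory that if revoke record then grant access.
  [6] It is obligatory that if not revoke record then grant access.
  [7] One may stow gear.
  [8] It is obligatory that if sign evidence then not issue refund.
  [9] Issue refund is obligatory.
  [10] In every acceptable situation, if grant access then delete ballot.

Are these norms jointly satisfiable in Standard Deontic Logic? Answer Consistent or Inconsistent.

Premise 8 is O(sign_evidence → ¬issue_refund), but O(sign_evidence) is not derivable from the premises, so it does not yield O(¬issue_refund).
So O(¬issue_refund) is not derivable, and the apparent clash with O(issue_refund) does not arise.
A world satisfying every obligation exists (e.g. arm_system=true, delete_ballot=true, grant_access=true, issue_refund=true, notify_memo=false, revoke_record=false, sign_evidence=false, stow_gear=false, void_entry=false); no atom is both obligatory and forbidden, so the set is consistent.

Consistent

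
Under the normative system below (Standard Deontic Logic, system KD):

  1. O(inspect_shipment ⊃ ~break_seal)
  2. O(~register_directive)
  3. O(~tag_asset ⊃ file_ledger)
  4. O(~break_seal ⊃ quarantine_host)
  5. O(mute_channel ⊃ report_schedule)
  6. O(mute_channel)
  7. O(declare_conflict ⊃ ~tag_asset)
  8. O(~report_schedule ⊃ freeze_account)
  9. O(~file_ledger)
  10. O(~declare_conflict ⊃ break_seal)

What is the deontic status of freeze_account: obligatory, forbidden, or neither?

Premise 8 is O(~report_schedule ⊃ freeze_account), but O(~report_schedule) is not derivable from the premises, so it does not yield O(freeze_account).
No premise or chain of K-axiom applications forces O(freeze_account), and none forces O(~freeze_account). So freeze_account is neither obligatory nor forbidden under these norms.

Neither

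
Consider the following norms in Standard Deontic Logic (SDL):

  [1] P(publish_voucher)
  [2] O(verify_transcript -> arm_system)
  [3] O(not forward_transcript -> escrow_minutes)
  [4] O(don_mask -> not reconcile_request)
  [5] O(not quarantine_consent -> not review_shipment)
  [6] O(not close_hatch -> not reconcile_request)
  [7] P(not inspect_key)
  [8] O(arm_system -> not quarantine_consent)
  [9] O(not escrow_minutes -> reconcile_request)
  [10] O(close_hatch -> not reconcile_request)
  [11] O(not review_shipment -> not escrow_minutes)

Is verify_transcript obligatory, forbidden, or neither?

Premises 10 and 6 cover both cases: O(close_hatch -> not reconcile_request) and O(not close_hatch -> not reconcile_request). Since close_hatch ∨ not close_hatch is a tautology, O(not reconcile_request) follows.
The contrapositive of premise 9 (O(not escrow_minutes -> reconcile_request)) is O(not reconcile_request -> escrow_minutes), and O(not reconcile_request) is already established, so O(escrow_minutes).
Premise 11, O(not review_shipment -> not escrow_minutes), contraposes to O(escrow_minutes -> review_shipment); with O(escrow_minutes) we get O(review_shipment).
Premise 5 is O(not quarantine_consent -> not review_shipment); contrapositively O(review_shipment -> quarantine_consent). Since O(review_shipment) holds, K gives O(quarantine_consent).
Premise 8, O(arm_system -> not quarantine_consent), contraposes to O(quarantine_consent -> not arm_system); with O(quarantine_consent) we get O(not arm_system).
Premise 2, O(verify_transcript -> arm_system), contraposes to O(not arm_system -> not verify_transcript); with O(not arm_system) we get O(not verify_transcript).
Premises 1, 3, 4, 7 do not contribute to this derivation.
Thus O(not verify_transcript), which is F(verify_transcript): verify_transcript is forbidden.

Forbidden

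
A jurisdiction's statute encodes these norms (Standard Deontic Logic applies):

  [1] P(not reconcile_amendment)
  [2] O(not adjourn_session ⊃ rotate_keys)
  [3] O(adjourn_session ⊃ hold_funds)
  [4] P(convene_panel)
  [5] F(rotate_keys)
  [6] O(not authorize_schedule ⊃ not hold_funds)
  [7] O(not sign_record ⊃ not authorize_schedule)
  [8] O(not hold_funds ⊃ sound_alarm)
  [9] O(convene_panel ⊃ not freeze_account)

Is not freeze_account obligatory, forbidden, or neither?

Premise 9 is O(convene_panel ⊃ not freeze_account), but O(convene_panel) is not derivable from the premises (the permission P(convene_panel) asserts only not O(not convene_panel), not O(convene_panel)), so it does not yield O(not freeze_account).
No premise or chain of K-axiom applications forces O(not freeze_account), and none forces O(freeze_account). So not freeze_account is neither obligatory nor forbidden under these norms.

Neither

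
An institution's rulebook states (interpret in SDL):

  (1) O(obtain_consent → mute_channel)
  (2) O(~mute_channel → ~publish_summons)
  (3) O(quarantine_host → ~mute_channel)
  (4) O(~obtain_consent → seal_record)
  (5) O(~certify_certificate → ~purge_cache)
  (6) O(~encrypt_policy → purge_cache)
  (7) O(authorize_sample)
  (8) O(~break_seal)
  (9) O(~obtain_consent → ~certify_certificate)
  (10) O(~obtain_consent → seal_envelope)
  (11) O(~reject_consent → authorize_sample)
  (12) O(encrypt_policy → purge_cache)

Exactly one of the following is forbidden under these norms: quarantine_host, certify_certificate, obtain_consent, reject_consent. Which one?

By case analysis on ~encrypt_policy: premise 6 gives O(~encrypt_policy → purge_cache) and premise 12 gives O(encrypt_policy → purge_cache), so O(purge_cache) either way.
Premise 5 is O(~certify_certificate → ~purge_cache); contrapositively O(purge_cache → certify_certificate). Since O(purge_cache) holds, K gives O(certify_certificate).
Premise 9 is O(~obtain_consent → ~certify_certificate); contrapositively O(certify_certificate → obtain_consent). Since O(certify_certificate) holds, K gives O(obtain_consent).
Applying K to premise 1 (O(obtain_consent → mute_channel)) and O(obtain_consent) yields O(mute_channel).
Premise 3 is O(quarantine_host → ~mute_channel); contrapositively O(mute_channel → ~quarantine_host). Since O(mute_channel) holds, K gives O(~quarantine_host).
So O(~quarantine_host) holds, i.e. quarantine_host is forbidden. None of the other listed options is forbidden under the premises.

quarantine_host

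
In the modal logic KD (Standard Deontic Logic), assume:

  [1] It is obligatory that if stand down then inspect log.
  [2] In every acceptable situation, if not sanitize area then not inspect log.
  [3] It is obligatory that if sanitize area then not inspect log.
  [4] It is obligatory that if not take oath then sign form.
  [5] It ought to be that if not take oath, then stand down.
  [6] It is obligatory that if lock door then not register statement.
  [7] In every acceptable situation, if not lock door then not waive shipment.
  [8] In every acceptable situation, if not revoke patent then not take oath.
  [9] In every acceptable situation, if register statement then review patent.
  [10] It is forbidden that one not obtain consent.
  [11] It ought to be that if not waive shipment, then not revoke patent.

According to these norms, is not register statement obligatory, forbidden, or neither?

Obligatory

Premises 3 and 2 cover both cases: O(sanitize_area → ¬inspect_log) and O(¬sanitize_area → ¬inspect_log). Since sanitize_area ∨ ¬sanitize_area is a tautology, O(¬inspect_log) follows.
Premise 1, O(stand_down → inspect_log), contraposes to O(¬inspect_log → ¬stand_down); with O(¬inspect_log) we get O(¬stand_down).
Premise 5 is O(¬take_oath → stand_down); contrapositively O(¬stand_down → take_oath). Since O(¬stand_down) holds, K gives O(take_oath).
The contrapositive of premise 8 (O(¬revoke_patent → ¬take_oath)) is O(take_oath → revoke_patent), and O(take_oath) is already established, so O(revoke_patent).
Premise 11, O(¬waive_shipment → ¬revoke_patent), contraposes to O(revoke_patent → waive_shipment); with O(revoke_patent) we get O(waive_shipment).
The contrapositive of premise 7 (O(¬lock_door → ¬waive_shipment)) is O(waive_shipment → lock_door), and O(waive_shipment) is already established, so O(lock_door).
With premise 6, O(lock_door → ¬register_statement), the K-axiom yields O(¬register_statement).
Premises 4, 9, 10 do not contribute to this derivation.
Hence ¬register_statement is obligatory.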